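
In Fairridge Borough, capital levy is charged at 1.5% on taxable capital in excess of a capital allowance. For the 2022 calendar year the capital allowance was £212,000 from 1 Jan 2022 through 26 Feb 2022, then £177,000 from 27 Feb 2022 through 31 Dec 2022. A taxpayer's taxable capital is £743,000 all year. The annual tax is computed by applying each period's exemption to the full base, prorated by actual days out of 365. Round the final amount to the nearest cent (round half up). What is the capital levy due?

1 Jan – 26 Feb 2022: 57 days, exemption £212,000 → (£743,000 − £212,000) × 1.5% × 57/365 = £1,243.8493
27 Feb – 31 Dec 2022: 308 days, exemption £177,000 → (£743,000 − £177,000) × 1.5% × 308/365 = £7,164.1644
Total = £8,408.0137

£8,408.01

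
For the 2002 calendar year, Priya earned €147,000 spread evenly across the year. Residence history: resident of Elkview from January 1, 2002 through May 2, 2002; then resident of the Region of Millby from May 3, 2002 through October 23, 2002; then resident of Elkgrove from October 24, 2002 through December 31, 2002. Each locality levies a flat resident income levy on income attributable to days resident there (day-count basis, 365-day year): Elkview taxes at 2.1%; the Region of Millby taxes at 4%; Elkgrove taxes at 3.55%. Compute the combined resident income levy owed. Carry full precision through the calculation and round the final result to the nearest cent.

€4,821.40

Elkview, January 1 – May 2, 2002: 122 days → €147,000 × 2.1% × 122/365 = €1,031.8192
The Region of Millby, May 3 – October 23, 2002: 174 days → €147,000 × 4% × 174/365 = €2,803.0685
Elkgrove, October 24 – December 31, 2002: 69 days → €147,000 × 3.55% × 69/365 = €986.5110
Total = €4,821.3986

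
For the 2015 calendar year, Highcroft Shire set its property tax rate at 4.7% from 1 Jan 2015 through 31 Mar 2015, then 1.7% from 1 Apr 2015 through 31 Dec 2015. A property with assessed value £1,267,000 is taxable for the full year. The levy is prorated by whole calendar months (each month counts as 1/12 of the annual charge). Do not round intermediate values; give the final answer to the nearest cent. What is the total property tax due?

1 Jan – 31 Mar 2015: 3 months at 4.7% → £1,267,000 × 4.7% × 3/12 = £14,887.2500
1 Apr – 31 Dec 2015: 9 months at 1.7% → £1,267,000 × 1.7% × 9/12 = £16,154.2500
Total = £31,041.5000

£31,041.50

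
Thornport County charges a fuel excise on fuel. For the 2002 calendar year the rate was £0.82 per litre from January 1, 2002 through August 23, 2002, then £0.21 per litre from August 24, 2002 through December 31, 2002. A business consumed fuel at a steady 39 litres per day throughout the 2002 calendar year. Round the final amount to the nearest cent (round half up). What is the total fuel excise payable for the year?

£8,580.00

January 1 – August 23, 2002: 235 days × 39 litres/day = 9,165 litres at £0.82/litre → £7,515.30
August 24 – December 31, 2002: 130 days × 39 litres/day = 5,070 litres at £0.21/litre → £1,064.70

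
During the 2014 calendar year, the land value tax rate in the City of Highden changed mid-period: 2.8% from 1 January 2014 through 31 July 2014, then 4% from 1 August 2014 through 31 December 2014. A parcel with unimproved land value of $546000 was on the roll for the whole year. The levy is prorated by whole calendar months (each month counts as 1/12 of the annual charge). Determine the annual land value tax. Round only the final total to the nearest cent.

$18018.00

1 January – 31 July 2014: 7 months at 2.8% → $546000 × 2.8% × 7/12 = $8918.0000
1 August – 31 December 2014: 5 months at 4% → $546000 × 4% × 5/12 = $9100.0000
Total = $18018.0000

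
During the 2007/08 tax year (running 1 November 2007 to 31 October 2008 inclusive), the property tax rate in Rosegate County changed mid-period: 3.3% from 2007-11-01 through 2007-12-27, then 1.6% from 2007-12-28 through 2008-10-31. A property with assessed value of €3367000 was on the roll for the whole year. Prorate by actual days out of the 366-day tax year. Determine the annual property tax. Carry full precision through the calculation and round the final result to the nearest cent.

2007-11-01 to 2007-12-27: 57 days at 3.3% → €3367000 × 3.3% × 57/366 = €17304.1721
2007-12-28 to 2008-10-31: 309 days at 1.6% → €3367000 × 1.6% × 309/366 = €45482.0984
Total = €62786.2705

€62786.27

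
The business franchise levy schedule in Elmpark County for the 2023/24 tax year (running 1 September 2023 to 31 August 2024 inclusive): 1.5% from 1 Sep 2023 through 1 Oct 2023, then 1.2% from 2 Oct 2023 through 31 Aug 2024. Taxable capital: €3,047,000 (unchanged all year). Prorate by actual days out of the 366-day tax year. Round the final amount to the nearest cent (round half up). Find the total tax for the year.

1 Sep – 1 Oct 2023: 31 days at 1.5% → €3,047,000 × 1.5% × 31/366 = €3,871.1885
2 Oct 2023 – 31 Aug 2024: 335 days at 1.2% → €3,047,000 × 1.2% × 335/366 = €33,467.0492
Total = €37,338.2377

€37,338.24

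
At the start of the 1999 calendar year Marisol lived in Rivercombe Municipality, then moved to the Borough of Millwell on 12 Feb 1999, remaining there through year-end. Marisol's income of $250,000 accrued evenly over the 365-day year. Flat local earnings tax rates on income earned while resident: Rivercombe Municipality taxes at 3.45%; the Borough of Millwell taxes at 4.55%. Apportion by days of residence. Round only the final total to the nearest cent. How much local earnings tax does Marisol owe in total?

Rivercombe Municipality, 1 Jan – 11 Feb 1999: 42 days → $250,000 × 3.45% × 42/365 = $992.4658
The Borough of Millwell, 12 Feb – 31 Dec 1999: 323 days → $250,000 × 4.55% × 323/365 = $10,066.0959
Total = $11,058.5616

$11,058.56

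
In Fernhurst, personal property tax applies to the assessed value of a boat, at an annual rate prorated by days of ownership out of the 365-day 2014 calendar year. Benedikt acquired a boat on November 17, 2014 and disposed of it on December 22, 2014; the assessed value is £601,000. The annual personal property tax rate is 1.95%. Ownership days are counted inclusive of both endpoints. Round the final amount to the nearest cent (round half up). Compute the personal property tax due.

£1,155.90

Days held (November 17 – December 22, 2014): 36 out of 365
Tax = £601,000 × 1.95% × 36/365 = £1,155.8959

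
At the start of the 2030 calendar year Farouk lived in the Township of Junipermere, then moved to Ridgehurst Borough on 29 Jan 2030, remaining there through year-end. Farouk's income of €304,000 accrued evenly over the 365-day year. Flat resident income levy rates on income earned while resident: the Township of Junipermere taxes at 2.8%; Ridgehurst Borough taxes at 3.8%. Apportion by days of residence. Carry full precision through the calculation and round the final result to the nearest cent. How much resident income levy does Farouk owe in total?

€11,318.79

The Township of Junipermere, 1 Jan – 28 Jan 2030: 28 days → €304,000 × 2.8% × 28/365 = €652.9753
Ridgehurst Borough, 29 Jan – 31 Dec 2030: 337 days → €304,000 × 3.8% × 337/365 = €10,665.8192
Total = €11,318.7945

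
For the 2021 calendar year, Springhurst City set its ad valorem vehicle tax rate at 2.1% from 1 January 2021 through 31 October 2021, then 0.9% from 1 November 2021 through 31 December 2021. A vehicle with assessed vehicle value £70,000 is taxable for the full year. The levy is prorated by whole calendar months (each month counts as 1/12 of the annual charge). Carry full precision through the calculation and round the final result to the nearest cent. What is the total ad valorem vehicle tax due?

£1,330.00

1 January – 31 October 2021: 10 months at 2.1% → £70,000 × 2.1% × 10/12 = £1,225.0000
1 November – 31 December 2021: 2 months at 0.9% → £70,000 × 0.9% × 2/12 = £105.0000
Total = £1,330.0000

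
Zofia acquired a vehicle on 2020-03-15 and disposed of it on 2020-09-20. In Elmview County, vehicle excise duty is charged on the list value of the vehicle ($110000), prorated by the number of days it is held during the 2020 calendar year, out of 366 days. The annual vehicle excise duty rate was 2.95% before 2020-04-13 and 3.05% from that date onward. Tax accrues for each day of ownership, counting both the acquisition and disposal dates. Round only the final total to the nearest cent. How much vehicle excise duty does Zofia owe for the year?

$1732.95

2020-03-15 to 2020-04-12: 29 days at 2.95% → $110000 × 2.95% × 29/366 = $257.1175
2020-04-13 to 2020-09-20: 161 days at 3.05% → $110000 × 3.05% × 161/366 = $1475.8333
Total = $1732.9508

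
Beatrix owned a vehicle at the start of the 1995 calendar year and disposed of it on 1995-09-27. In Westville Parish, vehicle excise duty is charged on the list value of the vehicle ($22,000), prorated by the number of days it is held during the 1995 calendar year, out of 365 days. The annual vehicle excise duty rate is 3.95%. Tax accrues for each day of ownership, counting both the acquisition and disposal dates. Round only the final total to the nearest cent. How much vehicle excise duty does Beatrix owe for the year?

Days held (1995-01-01 to 1995-09-27): 270 out of 365
Tax = $22,000 × 3.95% × 270/365 = $642.8219

$642.82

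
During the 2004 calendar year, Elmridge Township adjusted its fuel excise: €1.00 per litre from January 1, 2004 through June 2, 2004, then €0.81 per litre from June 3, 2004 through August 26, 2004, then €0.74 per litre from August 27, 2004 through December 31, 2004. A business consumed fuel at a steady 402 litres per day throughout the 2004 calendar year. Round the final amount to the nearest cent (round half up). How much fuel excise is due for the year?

€127,365.66

January 1 – June 2, 2004: 154 days × 402 litres/day = 61,908 litres at €1.00/litre → €61,908.00
June 3 – August 26, 2004: 85 days × 402 litres/day = 34,170 litres at €0.81/litre → €27,677.70
August 27 – December 31, 2004: 127 days × 402 litres/day = 51,054 litres at €0.74/litre → €37,779.96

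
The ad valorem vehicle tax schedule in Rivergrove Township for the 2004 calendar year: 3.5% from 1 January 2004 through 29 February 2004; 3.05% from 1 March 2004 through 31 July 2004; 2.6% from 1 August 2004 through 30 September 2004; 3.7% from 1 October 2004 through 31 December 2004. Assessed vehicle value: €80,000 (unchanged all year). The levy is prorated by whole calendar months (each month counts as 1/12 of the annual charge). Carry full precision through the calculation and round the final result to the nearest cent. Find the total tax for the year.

1 January – 29 February 2004: 2 months at 3.5% → €80,000 × 3.5% × 2/12 = €466.6667
1 March – 31 July 2004: 5 months at 3.05% → €80,000 × 3.05% × 5/12 = €1,016.6667
1 August – 30 September 2004: 2 months at 2.6% → €80,000 × 2.6% × 2/12 = €346.6667
1 October – 31 December 2004: 3 months at 3.7% → €80,000 × 3.7% × 3/12 = €740.0000
Total = €2,570.0000

€2,570.00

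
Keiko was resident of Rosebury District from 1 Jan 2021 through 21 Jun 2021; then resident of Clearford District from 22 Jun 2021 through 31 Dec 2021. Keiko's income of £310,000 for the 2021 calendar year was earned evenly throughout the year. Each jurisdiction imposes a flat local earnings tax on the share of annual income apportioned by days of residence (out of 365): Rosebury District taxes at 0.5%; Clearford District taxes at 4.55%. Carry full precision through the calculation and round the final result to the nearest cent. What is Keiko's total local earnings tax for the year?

Rosebury District, 1 Jan – 21 Jun 2021: 172 days → £310,000 × 0.5% × 172/365 = £730.4110
Clearford District, 22 Jun – 31 Dec 2021: 193 days → £310,000 × 4.55% × 193/365 = £7,458.2603
Total = £8,188.6712

£8,188.67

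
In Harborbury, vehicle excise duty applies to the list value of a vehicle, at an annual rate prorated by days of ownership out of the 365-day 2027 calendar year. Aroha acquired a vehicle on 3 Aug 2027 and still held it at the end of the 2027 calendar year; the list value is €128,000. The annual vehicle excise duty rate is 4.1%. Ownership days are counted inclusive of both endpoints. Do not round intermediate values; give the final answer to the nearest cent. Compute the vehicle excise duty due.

€2,171.09

Days held (3 Aug – 31 Dec 2027): 151 out of 365
Tax = €128,000 × 4.1% × 151/365 = €2,171.0904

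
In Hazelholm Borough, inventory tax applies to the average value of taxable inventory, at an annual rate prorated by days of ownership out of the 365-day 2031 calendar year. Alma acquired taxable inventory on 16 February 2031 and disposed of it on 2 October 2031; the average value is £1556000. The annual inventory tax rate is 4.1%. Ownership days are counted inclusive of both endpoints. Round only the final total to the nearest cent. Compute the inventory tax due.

£40025.44

Days held (16 February – 2 October 2031): 229 out of 365
Tax = £1556000 × 4.1% × 229/365 = £40025.4356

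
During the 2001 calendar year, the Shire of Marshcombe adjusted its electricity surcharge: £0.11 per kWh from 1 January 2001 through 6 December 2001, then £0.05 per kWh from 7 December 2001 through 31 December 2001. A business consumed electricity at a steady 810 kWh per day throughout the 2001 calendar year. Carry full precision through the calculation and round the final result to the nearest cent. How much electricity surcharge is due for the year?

£31,306.50

1 January – 6 December 2001: 340 days × 810 kWh/day = 275,400 kWh at £0.11/kWh → £30,294.00
7 December – 31 December 2001: 25 days × 810 kWh/day = 20,250 kWh at £0.05/kWh → £1,012.50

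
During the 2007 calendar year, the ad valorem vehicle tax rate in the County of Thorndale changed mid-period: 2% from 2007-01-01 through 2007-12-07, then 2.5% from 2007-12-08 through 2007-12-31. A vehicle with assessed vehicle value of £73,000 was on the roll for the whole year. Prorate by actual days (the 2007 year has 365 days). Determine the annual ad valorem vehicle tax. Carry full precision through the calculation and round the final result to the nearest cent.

2007-01-01 to 2007-12-07: 341 days at 2% → £73,000 × 2% × 341/365 = £1,364.0000
2007-12-08 to 2007-12-31: 24 days at 2.5% → £73,000 × 2.5% × 24/365 = £120.0000
Total = £1,484.0000

£1,484.00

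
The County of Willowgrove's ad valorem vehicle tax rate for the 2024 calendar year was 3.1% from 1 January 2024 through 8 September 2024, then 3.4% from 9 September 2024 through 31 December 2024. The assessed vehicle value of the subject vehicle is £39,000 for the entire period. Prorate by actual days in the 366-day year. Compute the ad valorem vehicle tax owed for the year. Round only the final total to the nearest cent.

£1,245.44

1 January – 8 September 2024: 252 days at 3.1% → £39,000 × 3.1% × 252/366 = £832.4262
9 September – 31 December 2024: 114 days at 3.4% → £39,000 × 3.4% × 114/366 = £413.0164
Total = £1,245.4426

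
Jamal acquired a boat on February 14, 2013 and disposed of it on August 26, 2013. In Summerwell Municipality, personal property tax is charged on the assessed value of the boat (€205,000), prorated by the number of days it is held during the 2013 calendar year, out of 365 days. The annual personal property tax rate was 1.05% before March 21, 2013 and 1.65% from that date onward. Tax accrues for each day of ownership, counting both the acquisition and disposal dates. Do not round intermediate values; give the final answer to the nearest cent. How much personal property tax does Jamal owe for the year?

€1,679.88

February 14 – March 20, 2013: 35 days at 1.05% → €205,000 × 1.05% × 35/365 = €206.4041
March 21 – August 26, 2013: 159 days at 1.65% → €205,000 × 1.65% × 159/365 = €1,473.4726
Total = €1,679.8767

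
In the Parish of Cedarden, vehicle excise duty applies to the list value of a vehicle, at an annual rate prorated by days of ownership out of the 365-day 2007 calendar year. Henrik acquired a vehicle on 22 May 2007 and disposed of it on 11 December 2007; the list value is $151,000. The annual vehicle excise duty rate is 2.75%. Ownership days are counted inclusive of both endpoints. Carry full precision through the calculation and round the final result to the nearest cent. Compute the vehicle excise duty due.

$2,320.85

Days held (22 May – 11 December 2007): 204 out of 365
Tax = $151,000 × 2.75% × 204/365 = $2,320.8493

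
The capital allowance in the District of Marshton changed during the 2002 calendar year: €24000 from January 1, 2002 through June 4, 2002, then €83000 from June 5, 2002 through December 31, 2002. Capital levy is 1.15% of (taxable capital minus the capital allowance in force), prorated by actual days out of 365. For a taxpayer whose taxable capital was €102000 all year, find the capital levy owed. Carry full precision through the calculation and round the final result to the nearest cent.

January 1 – June 4, 2002: 155 days, exemption €24000 → (€102000 − €24000) × 1.15% × 155/365 = €380.9178
June 5 – December 31, 2002: 210 days, exemption €83000 → (€102000 − €83000) × 1.15% × 210/365 = €125.7123
Total = €506.6301

€506.63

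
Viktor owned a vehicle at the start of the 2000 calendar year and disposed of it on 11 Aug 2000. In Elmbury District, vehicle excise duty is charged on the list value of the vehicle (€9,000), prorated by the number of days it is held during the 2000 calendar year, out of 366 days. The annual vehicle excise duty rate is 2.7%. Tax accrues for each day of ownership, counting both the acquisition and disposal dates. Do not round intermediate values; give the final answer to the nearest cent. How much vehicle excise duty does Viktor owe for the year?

Days held (1 Jan – 11 Aug 2000): 224 out of 366
Tax = €9,000 × 2.7% × 224/366 = €148.7213

€148.72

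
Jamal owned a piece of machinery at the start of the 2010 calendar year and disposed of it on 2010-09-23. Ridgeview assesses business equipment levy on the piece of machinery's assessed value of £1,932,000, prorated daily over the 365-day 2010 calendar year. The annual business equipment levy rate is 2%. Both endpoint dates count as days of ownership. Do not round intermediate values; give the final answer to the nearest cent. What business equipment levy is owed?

£28,159.56

Days held (2010-01-01 to 2010-09-23): 266 out of 365
Tax = £1,932,000 × 2% × 266/365 = £28,159.5616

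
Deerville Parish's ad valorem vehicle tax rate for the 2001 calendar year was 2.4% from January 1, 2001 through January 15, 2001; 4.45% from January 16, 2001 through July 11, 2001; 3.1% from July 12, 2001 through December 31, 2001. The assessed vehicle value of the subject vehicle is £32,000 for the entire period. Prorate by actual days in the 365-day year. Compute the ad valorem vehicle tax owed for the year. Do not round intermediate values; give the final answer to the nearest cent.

£1,192.28

January 1 – January 15, 2001: 15 days at 2.4% → £32,000 × 2.4% × 15/365 = £31.5616
January 16 – July 11, 2001: 177 days at 4.45% → £32,000 × 4.45% × 177/365 = £690.5425
July 12 – December 31, 2001: 173 days at 3.1% → £32,000 × 3.1% × 173/365 = £470.1808
Total = £1,192.2849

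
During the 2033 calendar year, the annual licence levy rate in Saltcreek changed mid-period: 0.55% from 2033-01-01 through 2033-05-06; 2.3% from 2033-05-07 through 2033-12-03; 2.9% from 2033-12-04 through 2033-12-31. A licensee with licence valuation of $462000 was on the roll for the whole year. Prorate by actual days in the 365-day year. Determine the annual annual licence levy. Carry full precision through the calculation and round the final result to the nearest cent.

$8047.66

2033-01-01 to 2033-05-06: 126 days at 0.55% → $462000 × 0.55% × 126/365 = $877.1671
2033-05-07 to 2033-12-03: 211 days at 2.3% → $462000 × 2.3% × 211/365 = $6142.7014
2033-12-04 to 2033-12-31: 28 days at 2.9% → $462000 × 2.9% × 28/365 = $1027.7918
Total = $8047.6603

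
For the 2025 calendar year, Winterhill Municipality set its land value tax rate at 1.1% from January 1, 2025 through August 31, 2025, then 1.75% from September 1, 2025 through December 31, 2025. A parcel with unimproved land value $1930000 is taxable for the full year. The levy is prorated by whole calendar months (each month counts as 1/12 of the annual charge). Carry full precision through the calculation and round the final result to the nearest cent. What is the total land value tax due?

$25411.67

January 1 – August 31, 2025: 8 months at 1.1% → $1930000 × 1.1% × 8/12 = $14153.3333
September 1 – December 31, 2025: 4 months at 1.75% → $1930000 × 1.75% × 4/12 = $11258.3333
Total = $25411.6667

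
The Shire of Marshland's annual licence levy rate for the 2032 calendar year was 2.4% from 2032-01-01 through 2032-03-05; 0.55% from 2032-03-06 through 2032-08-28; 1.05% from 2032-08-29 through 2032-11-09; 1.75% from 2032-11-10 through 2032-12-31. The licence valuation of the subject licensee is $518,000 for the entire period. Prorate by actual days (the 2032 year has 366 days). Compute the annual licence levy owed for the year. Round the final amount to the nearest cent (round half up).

$5,950.63

2032-01-01 to 2032-03-05: 65 days at 2.4% → $518,000 × 2.4% × 65/366 = $2,207.8689
2032-03-06 to 2032-08-28: 176 days at 0.55% → $518,000 × 0.55% × 176/366 = $1,370.0109
2032-08-29 to 2032-11-09: 73 days at 1.05% → $518,000 × 1.05% × 73/366 = $1,084.8279
2032-11-10 to 2032-12-31: 52 days at 1.75% → $518,000 × 1.75% × 52/366 = $1,287.9235
Total = $5,950.6311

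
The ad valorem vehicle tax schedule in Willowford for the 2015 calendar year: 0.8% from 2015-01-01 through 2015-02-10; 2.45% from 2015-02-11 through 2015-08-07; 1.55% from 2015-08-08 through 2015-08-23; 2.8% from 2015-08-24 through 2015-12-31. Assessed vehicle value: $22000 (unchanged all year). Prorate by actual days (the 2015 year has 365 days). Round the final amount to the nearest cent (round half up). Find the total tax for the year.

$516.97

2015-01-01 to 2015-02-10: 41 days at 0.8% → $22000 × 0.8% × 41/365 = $19.7699
2015-02-11 to 2015-08-07: 178 days at 2.45% → $22000 × 2.45% × 178/365 = $262.8548
2015-08-08 to 2015-08-23: 16 days at 1.55% → $22000 × 1.55% × 16/365 = $14.9479
2015-08-24 to 2015-12-31: 130 days at 2.8% → $22000 × 2.8% × 130/365 = $219.3973
Total = $516.9699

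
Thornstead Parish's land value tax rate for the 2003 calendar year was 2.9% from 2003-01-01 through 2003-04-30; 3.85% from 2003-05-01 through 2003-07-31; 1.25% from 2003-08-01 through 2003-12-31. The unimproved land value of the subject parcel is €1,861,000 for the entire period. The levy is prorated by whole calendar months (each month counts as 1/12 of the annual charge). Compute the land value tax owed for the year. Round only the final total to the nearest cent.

€45,594.50

2003-01-01 to 2003-04-30: 4 months at 2.9% → €1,861,000 × 2.9% × 4/12 = €17,989.6667
2003-05-01 to 2003-07-31: 3 months at 3.85% → €1,861,000 × 3.85% × 3/12 = €17,912.1250
2003-08-01 to 2003-12-31: 5 months at 1.25% → €1,861,000 × 1.25% × 5/12 = €9,692.7083
Total = €45,594.5000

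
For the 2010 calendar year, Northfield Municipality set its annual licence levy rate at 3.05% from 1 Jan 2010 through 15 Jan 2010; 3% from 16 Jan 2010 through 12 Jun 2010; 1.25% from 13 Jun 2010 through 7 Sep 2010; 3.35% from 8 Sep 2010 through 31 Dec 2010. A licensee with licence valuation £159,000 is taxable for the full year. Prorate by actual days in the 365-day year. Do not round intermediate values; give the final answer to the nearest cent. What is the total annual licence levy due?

£4,285.38

1 Jan – 15 Jan 2010: 15 days at 3.05% → £159,000 × 3.05% × 15/365 = £199.2945
16 Jan – 12 Jun 2010: 148 days at 3% → £159,000 × 3% × 148/365 = £1,934.1370
13 Jun – 7 Sep 2010: 87 days at 1.25% → £159,000 × 1.25% × 87/365 = £473.7329
8 Sep – 31 Dec 2010: 115 days at 3.35% → £159,000 × 3.35% × 115/365 = £1,678.2123
Total = £4,285.3767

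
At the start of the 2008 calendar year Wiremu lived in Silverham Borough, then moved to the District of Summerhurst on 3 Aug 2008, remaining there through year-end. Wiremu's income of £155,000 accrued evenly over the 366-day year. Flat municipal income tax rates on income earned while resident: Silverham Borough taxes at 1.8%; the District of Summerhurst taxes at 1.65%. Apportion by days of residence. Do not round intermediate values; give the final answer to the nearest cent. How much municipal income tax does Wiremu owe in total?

£2,694.08

Silverham Borough, 1 Jan – 2 Aug 2008: 215 days → £155,000 × 1.8% × 215/366 = £1,638.9344
The District of Summerhurst, 3 Aug – 31 Dec 2008: 151 days → £155,000 × 1.65% × 151/366 = £1,055.1434
Total = £2,694.0779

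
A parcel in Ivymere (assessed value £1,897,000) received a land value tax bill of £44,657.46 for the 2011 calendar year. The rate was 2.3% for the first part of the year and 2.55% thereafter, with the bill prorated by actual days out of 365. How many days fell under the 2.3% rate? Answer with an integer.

Let d = days at the first rate; then 365 − d days at the second rate.
£1,897,000 × [2.3%·d + 2.55%·(365−d)] / 365 = £44,657.46
Solving gives d = 286, so the new rate took effect on 14 Oct 2011.

286 days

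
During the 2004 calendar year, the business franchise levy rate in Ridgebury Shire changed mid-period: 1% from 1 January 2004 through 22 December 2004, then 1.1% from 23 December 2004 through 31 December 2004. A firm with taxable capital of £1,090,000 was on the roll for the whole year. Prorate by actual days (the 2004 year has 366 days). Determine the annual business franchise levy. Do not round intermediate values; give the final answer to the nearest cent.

1 January – 22 December 2004: 357 days at 1% → £1,090,000 × 1% × 357/366 = £10,631.9672
23 December – 31 December 2004: 9 days at 1.1% → £1,090,000 × 1.1% × 9/366 = £294.8361
Total = £10,926.8033

£10,926.80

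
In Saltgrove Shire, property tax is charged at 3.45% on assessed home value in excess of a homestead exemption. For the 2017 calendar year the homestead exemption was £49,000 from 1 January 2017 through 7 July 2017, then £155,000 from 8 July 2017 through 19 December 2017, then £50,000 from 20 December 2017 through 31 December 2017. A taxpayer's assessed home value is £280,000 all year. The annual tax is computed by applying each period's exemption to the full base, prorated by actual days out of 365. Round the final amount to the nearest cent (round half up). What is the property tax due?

£6,315.20

1 January – 7 July 2017: 188 days, exemption £49,000 → (£280,000 − £49,000) × 3.45% × 188/365 = £4,104.8384
8 July – 19 December 2017: 165 days, exemption £155,000 → (£280,000 − £155,000) × 3.45% × 165/365 = £1,949.4863
20 December – 31 December 2017: 12 days, exemption £50,000 → (£280,000 − £50,000) × 3.45% × 12/365 = £260.8767
Total = £6,315.2014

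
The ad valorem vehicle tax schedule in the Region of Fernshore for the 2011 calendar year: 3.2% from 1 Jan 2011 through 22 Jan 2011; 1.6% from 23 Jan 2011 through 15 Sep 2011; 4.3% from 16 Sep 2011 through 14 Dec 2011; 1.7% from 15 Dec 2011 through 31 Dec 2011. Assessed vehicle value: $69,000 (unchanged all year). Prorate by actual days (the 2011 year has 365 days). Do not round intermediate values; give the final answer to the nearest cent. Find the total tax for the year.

1 Jan – 22 Jan 2011: 22 days at 3.2% → $69,000 × 3.2% × 22/365 = $133.0849
23 Jan – 15 Sep 2011: 236 days at 1.6% → $69,000 × 1.6% × 236/365 = $713.8192
16 Sep – 14 Dec 2011: 90 days at 4.3% → $69,000 × 4.3% × 90/365 = $731.5890
15 Dec – 31 Dec 2011: 17 days at 1.7% → $69,000 × 1.7% × 17/365 = $54.6329
Total = $1,633.1260

$1,633.13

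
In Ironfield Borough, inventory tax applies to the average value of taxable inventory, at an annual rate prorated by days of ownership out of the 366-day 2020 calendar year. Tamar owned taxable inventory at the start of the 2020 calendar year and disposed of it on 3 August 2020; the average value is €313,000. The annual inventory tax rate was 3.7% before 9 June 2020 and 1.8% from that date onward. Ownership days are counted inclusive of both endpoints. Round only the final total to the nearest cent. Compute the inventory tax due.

€5,924.77

1 January – 8 June 2020: 160 days at 3.7% → €313,000 × 3.7% × 160/366 = €5,062.7322
9 June – 3 August 2020: 56 days at 1.8% → €313,000 × 1.8% × 56/366 = €862.0328
Total = €5,924.7650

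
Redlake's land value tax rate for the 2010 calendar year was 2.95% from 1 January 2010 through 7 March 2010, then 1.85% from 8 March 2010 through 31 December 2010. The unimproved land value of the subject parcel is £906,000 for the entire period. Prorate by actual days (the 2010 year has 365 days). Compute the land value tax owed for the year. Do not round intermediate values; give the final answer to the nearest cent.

1 January – 7 March 2010: 66 days at 2.95% → £906,000 × 2.95% × 66/365 = £4,832.8274
8 March – 31 December 2010: 299 days at 1.85% → £906,000 × 1.85% × 299/365 = £13,730.2438
Total = £18,563.0712

£18,563.07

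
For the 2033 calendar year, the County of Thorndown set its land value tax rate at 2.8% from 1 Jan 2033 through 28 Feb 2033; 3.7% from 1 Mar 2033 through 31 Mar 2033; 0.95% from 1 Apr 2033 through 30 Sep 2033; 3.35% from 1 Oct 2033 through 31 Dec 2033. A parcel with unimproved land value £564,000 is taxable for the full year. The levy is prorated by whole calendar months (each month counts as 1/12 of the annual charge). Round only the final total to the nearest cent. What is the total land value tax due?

1 Jan – 28 Feb 2033: 2 months at 2.8% → £564,000 × 2.8% × 2/12 = £2,632.0000
1 Mar – 31 Mar 2033: 1 month at 3.7% → £564,000 × 3.7% × 1/12 = £1,739.0000
1 Apr – 30 Sep 2033: 6 months at 0.95% → £564,000 × 0.95% × 6/12 = £2,679.0000
1 Oct – 31 Dec 2033: 3 months at 3.35% → £564,000 × 3.35% × 3/12 = £4,723.5000
Total = £11,773.5000

£11,773.50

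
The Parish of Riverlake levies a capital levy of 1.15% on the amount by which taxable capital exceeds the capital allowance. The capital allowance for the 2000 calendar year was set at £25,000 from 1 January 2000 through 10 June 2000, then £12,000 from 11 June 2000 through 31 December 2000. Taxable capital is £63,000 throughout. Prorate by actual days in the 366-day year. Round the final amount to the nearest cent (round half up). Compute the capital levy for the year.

£520.33

1 January – 10 June 2000: 162 days, exemption £25,000 → (£63,000 − £25,000) × 1.15% × 162/366 = £193.4262
11 June – 31 December 2000: 204 days, exemption £12,000 → (£63,000 − £12,000) × 1.15% × 204/366 = £326.9016
Total = £520.3279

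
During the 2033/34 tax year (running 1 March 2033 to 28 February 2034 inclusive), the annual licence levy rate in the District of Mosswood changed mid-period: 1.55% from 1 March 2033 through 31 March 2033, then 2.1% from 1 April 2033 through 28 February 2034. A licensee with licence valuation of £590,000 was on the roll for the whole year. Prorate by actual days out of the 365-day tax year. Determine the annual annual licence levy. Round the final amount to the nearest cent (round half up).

1 March – 31 March 2033: 31 days at 1.55% → £590,000 × 1.55% × 31/365 = £776.6986
1 April 2033 – 28 February 2034: 334 days at 2.1% → £590,000 × 2.1% × 334/365 = £11,337.6986
Total = £12,114.3973

£12,114.40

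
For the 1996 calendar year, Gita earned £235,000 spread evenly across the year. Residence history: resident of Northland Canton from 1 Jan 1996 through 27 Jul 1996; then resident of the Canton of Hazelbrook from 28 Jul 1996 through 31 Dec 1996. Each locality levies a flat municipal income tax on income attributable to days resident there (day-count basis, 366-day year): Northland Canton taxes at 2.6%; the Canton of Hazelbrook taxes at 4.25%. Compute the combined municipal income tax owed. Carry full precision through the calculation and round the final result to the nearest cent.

Northland Canton, 1 Jan – 27 Jul 1996: 209 days → £235,000 × 2.6% × 209/366 = £3,489.0437
The Canton of Hazelbrook, 28 Jul – 31 Dec 1996: 157 days → £235,000 × 4.25% × 157/366 = £4,284.2555
Total = £7,773.2992

£7,773.30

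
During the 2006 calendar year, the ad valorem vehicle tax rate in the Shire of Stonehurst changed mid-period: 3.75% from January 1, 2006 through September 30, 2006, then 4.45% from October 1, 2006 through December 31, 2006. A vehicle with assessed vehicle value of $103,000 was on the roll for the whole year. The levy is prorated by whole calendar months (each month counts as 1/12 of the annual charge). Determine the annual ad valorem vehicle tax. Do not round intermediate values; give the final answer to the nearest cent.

January 1 – September 30, 2006: 9 months at 3.75% → $103,000 × 3.75% × 9/12 = $2,896.8750
October 1 – December 31, 2006: 3 months at 4.45% → $103,000 × 4.45% × 3/12 = $1,145.8750
Total = $4,042.7500

$4,042.75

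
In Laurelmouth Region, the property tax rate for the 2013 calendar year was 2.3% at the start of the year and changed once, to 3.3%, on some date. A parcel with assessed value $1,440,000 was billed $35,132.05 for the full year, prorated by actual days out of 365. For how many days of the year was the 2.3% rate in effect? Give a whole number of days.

314 days

Let d = days at the first rate; then 365 − d days at the second rate.
$1,440,000 × [2.3%·d + 3.3%·(365−d)] / 365 = $35,132.05
Solving gives d = 314, so the new rate took effect on 11 Nov 2013.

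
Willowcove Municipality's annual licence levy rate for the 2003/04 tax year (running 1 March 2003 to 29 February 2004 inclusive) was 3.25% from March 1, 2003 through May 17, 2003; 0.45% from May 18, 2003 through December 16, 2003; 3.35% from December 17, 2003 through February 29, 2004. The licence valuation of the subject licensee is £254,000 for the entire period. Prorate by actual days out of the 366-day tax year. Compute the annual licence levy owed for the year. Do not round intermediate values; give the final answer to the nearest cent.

March 1 – May 17, 2003: 78 days at 3.25% → £254,000 × 3.25% × 78/366 = £1,759.2623
May 18 – December 16, 2003: 213 days at 0.45% → £254,000 × 0.45% × 213/366 = £665.1885
December 17, 2003 – February 29, 2004: 75 days at 3.35% → £254,000 × 3.35% × 75/366 = £1,743.6475
Total = £4,168.0984

£4,168.10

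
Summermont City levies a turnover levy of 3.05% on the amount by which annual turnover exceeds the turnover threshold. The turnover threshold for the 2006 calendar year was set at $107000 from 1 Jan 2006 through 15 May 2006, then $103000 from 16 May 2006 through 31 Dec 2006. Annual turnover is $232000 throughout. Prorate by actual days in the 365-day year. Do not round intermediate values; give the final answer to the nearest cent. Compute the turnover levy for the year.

1 Jan – 15 May 2006: 135 days, exemption $107000 → ($232000 − $107000) × 3.05% × 135/365 = $1410.1027
16 May – 31 Dec 2006: 230 days, exemption $103000 → ($232000 − $103000) × 3.05% × 230/365 = $2479.2740
Total = $3889.3767

$3889.38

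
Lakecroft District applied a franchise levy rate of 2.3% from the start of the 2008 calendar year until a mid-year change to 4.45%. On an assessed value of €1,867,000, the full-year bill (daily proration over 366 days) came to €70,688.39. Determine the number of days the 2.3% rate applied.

113 days

Let d = days at the first rate; then 366 − d days at the second rate.
€1,867,000 × [2.3%·d + 4.45%·(366−d)] / 366 = €70,688.39
Solving gives d = 113, so the new rate took effect on April 23, 2008.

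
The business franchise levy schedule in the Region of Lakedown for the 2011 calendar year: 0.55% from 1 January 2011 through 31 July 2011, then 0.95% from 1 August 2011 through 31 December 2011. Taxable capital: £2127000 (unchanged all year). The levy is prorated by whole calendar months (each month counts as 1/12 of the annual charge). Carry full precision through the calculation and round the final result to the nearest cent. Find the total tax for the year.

£15243.50

1 January – 31 July 2011: 7 months at 0.55% → £2127000 × 0.55% × 7/12 = £6824.1250
1 August – 31 December 2011: 5 months at 0.95% → £2127000 × 0.95% × 5/12 = £8419.3750
Total = £15243.5000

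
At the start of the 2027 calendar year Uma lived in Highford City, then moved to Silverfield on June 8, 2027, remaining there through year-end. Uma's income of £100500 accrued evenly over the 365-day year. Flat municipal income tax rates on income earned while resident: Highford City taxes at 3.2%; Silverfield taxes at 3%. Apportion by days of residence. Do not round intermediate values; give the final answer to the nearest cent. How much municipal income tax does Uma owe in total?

Highford City, January 1 – June 7, 2027: 158 days → £100500 × 3.2% × 158/365 = £1392.1315
Silverfield, June 8 – December 31, 2027: 207 days → £100500 × 3% × 207/365 = £1709.8767
Total = £3102.0082

£3102.01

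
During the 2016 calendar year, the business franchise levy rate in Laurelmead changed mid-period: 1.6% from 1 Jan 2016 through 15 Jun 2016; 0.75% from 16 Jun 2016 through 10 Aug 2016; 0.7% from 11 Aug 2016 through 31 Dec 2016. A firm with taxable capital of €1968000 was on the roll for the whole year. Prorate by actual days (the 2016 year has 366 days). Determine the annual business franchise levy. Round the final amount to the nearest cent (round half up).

€22008.26

1 Jan – 15 Jun 2016: 167 days at 1.6% → €1968000 × 1.6% × 167/366 = €14367.4754
16 Jun – 10 Aug 2016: 56 days at 0.75% → €1968000 × 0.75% × 56/366 = €2258.3607
11 Aug – 31 Dec 2016: 143 days at 0.7% → €1968000 × 0.7% × 143/366 = €5382.4262
Total = €22008.2623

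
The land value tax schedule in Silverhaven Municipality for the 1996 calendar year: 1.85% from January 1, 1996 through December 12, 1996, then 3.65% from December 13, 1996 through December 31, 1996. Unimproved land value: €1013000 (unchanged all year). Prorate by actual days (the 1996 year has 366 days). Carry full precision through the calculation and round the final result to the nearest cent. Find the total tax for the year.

January 1 – December 12, 1996: 347 days at 1.85% → €1013000 × 1.85% × 347/366 = €17767.6325
December 13 – December 31, 1996: 19 days at 3.65% → €1013000 × 3.65% × 19/366 = €1919.4413
Total = €19687.0738

€19687.07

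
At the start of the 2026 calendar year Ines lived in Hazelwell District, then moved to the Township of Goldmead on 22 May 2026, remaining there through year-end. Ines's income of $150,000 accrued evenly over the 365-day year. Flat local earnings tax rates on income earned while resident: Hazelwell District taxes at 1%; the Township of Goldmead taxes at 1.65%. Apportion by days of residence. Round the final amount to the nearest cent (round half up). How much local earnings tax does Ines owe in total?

$2,098.36

Hazelwell District, 1 January – 21 May 2026: 141 days → $150,000 × 1% × 141/365 = $579.4521
The Township of Goldmead, 22 May – 31 December 2026: 224 days → $150,000 × 1.65% × 224/365 = $1,518.9041
Total = $2,098.3562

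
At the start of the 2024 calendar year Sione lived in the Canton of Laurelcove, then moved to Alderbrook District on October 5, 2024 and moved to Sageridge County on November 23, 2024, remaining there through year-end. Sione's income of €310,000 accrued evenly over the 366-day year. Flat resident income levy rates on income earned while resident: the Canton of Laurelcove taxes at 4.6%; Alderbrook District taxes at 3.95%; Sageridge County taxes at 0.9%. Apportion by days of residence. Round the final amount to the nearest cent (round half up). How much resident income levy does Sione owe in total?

The Canton of Laurelcove, January 1 – October 4, 2024: 278 days → €310,000 × 4.6% × 278/366 = €10,831.3661
Alderbrook District, October 5 – November 22, 2024: 49 days → €310,000 × 3.95% × 49/366 = €1,639.3579
Sageridge County, November 23 – December 31, 2024: 39 days → €310,000 × 0.9% × 39/366 = €297.2951
Total = €12,768.0191

€12,768.02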